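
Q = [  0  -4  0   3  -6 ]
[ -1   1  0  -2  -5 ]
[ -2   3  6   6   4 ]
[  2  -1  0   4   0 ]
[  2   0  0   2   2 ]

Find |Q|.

Expand along column 3 (it has 4 zeros):
  + (6) · M_33   where M_33 = det([0 -4 3 -6; -1 1 -2 -5; 2 -1 4 0; 2 0 2 2]) = 56
det = (+1)·(6)·(56) = 336

336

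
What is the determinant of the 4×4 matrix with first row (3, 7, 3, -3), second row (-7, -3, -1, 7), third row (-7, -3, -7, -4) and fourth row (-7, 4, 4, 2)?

The determinant is 2014.

Expand along row 1:
  + (3) · M_11   where M_11 = det([-3 -1 7; -3 -7 -4; 4 4 2]) = 116
  − (7) · M_12   where M_12 = det([-7 -1 7; -7 -7 -4; -7 4 2]) = -595
  + (3) · M_13   where M_13 = det([-7 -3 7; -7 -3 -4; -7 4 2]) = -539
  − (-3) · M_14   where M_14 = det([-7 -3 -1; -7 -3 -7; -7 4 4]) = -294
det = (+1)·(3)·(116) + (-1)·(7)·(-595) + (+1)·(3)·(-539) + (-1)·(-3)·(-294) = 2014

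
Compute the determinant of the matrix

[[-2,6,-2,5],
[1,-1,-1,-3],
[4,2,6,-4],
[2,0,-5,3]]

-646

Expand along row 4 (it has 1 zero):
  − (2) · M_41   where M_41 = det([6 -2 5; -1 -1 -3; 2 6 -4]) = 132
  − (-5) · M_43   where M_43 = det([-2 6 5; 1 -1 -3; 4 2 -4]) = -38
  + (3) · M_44   where M_44 = det([-2 6 -2; 1 -1 -1; 4 2 6]) = -64
det = (-1)·(2)·(132) + (-1)·(-5)·(-38) + (+1)·(3)·(-64) = -646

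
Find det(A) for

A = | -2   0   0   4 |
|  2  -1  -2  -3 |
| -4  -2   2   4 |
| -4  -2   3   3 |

0

Expand along row 1 (it has 2 zeros):
  + (-2) · M_11   where M_11 = det([-1 -2 -3; -2 2 4; -2 3 3]) = 16
  − (4) · M_14   where M_14 = det([2 -1 -2; -4 -2 2; -4 -2 3]) = -8
det = (+1)·(-2)·(16) + (-1)·(4)·(-8) = 0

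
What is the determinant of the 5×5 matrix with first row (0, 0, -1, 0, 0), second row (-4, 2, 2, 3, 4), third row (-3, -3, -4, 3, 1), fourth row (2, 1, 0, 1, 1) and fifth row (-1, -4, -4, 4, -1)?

Expand along row 1 (it has 4 zeros):
  + (-1) · M_13   where M_13 = det([-4 2 3 4; -3 -3 3 1; 2 1 1 1; -1 -4 4 -1]) = -95
det = (+1)·(-1)·(-95) = 95

95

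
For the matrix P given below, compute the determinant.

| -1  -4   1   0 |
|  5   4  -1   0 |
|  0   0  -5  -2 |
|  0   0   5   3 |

P is block upper-triangular with a 2×2 block and a 2×2 block on the diagonal, so its determinant equals the product of the determinants of the diagonal blocks.
det of the 2×2 block = 16
det of the 2×2 block = -5
det = (16)·(-5) = -80

-80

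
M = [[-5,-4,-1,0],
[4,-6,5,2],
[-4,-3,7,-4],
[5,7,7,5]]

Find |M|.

|M| = 3393

Expand along row 1 (it has 1 zero):
  + (-5) · M_11   where M_11 = det([-6 5 2; -3 7 -4; 7 7 5]) = -583
  − (-4) · M_12   where M_12 = det([4 5 2; -4 7 -4; 5 7 5]) = 126
  + (-1) · M_13   where M_13 = det([4 -6 2; -4 -3 -4; 5 7 5]) = 26
det = (+1)·(-5)·(-583) + (-1)·(-4)·(126) + (+1)·(-1)·(26) = 3393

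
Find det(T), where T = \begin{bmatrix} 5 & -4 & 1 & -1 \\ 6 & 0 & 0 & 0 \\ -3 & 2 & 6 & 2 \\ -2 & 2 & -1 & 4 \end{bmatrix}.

The determinant is 564.

Expand along row 2 (it has 3 zeros):
  − (6) · M_21   where M_21 = det([-4 1 -1; 2 6 2; 2 -1 4]) = -94
det = (-1)·(6)·(-94) = 564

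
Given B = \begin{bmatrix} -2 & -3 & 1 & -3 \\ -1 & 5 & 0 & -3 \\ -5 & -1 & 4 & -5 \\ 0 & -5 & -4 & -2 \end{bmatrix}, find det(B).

-146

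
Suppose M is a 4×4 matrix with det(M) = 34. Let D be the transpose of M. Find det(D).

det(Mᵀ) = det(M).
det(D) = (1)·(34) = 34

34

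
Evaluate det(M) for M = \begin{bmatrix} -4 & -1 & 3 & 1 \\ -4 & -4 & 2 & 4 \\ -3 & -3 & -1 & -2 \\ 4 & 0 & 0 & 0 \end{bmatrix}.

Expand along row 4 (it has 3 zeros):
  − (4) · M_41   where M_41 = det([-1 3 1; -4 2 4; -3 -1 -2]) = -50
det = (-1)·(4)·(-50) = 200

det(M) = 200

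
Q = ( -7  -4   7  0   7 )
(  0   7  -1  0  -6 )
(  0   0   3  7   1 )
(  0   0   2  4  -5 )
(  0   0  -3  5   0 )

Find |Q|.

Q is block upper-triangular with a 2×2 block and a 3×3 block on the diagonal, so its determinant equals the product of the determinants of the diagonal blocks.
det of the 2×2 block = -49
det of the 3×3 block = 202
det = (-49)·(202) = -9898

|Q| = -9898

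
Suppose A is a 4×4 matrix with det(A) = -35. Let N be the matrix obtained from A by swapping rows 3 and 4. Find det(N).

35

Swapping two rows multiplies the determinant by −1.
det(N) = (-1)·(-35) = 35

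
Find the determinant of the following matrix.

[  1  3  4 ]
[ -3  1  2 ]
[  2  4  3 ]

The determinant is -22.

Expand along column 1:
  + 1 · |1 2; 4 3| = 1·(3 − 8) = -5
  − (-3) · |3 4; 4 3| = −(-3)·(9 − 16) = -21
  + 2 · |3 4; 1 2| = 2·(6 − 4) = 4
Sum: (-5) + (-21) + (4) = -22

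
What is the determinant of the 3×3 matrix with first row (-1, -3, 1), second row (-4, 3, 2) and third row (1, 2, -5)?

Expand along column 1:
  + (-1) · |3 2; 2 -5| = (-1)·(-15 − 4) = 19
  − (-4) · |-3 1; 2 -5| = −(-4)·(15 − 2) = 52
  + 1 · |-3 1; 3 2| = 1·(-6 − 3) = -9
Sum: (19) + (52) + (-9) = 62

The determinant is 62.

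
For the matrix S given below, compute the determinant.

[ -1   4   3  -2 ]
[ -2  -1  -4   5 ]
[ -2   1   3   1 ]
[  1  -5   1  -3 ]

The determinant is -166.

Expand along row 1:
  + (-1) · M_11   where M_11 = det([-1 -4 5; 1 3 1; -5 1 -3]) = 98
  − (4) · M_12   where M_12 = det([-2 -4 5; -2 3 1; 1 1 -3]) = 15
  + (3) · M_13   where M_13 = det([-2 -1 5; -2 1 1; 1 -5 -3]) = 46
  − (-2) · M_14   where M_14 = det([-2 -1 -4; -2 1 3; 1 -5 1]) = -73
det = (+1)·(-1)·(98) + (-1)·(4)·(15) + (+1)·(3)·(46) + (-1)·(-2)·(-73) = -166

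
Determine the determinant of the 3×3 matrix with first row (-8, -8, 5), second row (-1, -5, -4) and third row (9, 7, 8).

510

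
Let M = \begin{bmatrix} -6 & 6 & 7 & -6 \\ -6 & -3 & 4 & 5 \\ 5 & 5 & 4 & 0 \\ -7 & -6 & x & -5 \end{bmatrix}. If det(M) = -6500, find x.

x = 8

Expanding along the row containing x, det(M) is linear in x: det(M) = (-390)·x + (-3380).
Set (-390)·x + (-3380) = -6500  ⇒  (-390)·x = -3120  ⇒  x = 8.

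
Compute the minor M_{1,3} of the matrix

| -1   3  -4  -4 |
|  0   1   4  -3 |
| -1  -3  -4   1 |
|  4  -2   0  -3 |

-41

Delete row 1 and column 3; the remaining 3×3 submatrix is [0 1 -3; -1 -3 1; 4 -2 -3].
Its determinant is -41.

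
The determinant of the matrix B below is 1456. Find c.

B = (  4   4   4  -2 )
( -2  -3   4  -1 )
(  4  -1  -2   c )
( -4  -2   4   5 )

Expanding along the column containing c, det(B) is linear in c: det(B) = (80)·c + (816).
Set (80)·c + (816) = 1456  ⇒  (80)·c = 640  ⇒  c = 8.

c = 8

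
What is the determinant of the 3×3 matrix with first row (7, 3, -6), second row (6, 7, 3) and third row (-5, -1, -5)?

Expand along column 1:
  + 7 · |7 3; -1 -5| = 7·(-35 − (-3)) = -224
  − 6 · |3 -6; -1 -5| = −6·(-15 − 6) = 126
  + (-5) · |3 -6; 7 3| = (-5)·(9 − (-42)) = -255
Sum: (-224) + (126) + (-255) = -353

The determinant is -353.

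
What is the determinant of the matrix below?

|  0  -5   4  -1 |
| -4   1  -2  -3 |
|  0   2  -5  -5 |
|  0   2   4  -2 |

-768

Expand along column 1 (it has 3 zeros):
  − (-4) · M_21   where M_21 = det([-5 4 -1; 2 -5 -5; 2 4 -2]) = -192
det = (-1)·(-4)·(-192) = -768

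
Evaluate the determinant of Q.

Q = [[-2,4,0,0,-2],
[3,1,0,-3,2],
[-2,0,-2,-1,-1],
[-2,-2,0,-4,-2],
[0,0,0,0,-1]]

Expand along row 5 (it has 4 zeros):
  + (-1) · M_55   where M_55 = det([-2 4 0 0; 3 1 0 -3; -2 0 -2 -1; -2 -2 0 -4]) = -184
det = (+1)·(-1)·(-184) = 184

The determinant is 184.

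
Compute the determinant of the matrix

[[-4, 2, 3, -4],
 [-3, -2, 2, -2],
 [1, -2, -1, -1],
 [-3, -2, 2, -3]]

Expand along row 1:
  + (-4) · M_11   where M_11 = det([-2 2 -2; -2 -1 -1; -2 2 -3]) = -6
  − (2) · M_12   where M_12 = det([-3 2 -2; 1 -1 -1; -3 2 -3]) = -1
  + (3) · M_13   where M_13 = det([-3 -2 -2; 1 -2 -1; -3 -2 -3]) = -8
  − (-4) · M_14   where M_14 = det([-3 -2 2; 1 -2 -1; -3 -2 2]) = 0
det = (+1)·(-4)·(-6) + (-1)·(2)·(-1) + (+1)·(3)·(-8) + (-1)·(-4)·(0) = 2

The determinant is 2.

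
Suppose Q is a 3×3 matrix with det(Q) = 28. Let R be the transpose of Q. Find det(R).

28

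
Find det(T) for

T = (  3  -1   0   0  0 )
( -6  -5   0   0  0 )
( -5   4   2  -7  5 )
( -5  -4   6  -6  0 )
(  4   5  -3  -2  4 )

T is block lower-triangular with a 2×2 block and a 3×3 block on the diagonal, so its determinant equals the product of the determinants of the diagonal blocks.
det of the 2×2 block = -21
det of the 3×3 block = -30
det = (-21)·(-30) = 630

det(T) = 630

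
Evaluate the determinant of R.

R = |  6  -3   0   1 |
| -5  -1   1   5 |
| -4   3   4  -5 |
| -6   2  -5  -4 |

716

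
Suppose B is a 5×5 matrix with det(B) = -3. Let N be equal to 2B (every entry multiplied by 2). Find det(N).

For a 5×5 matrix, det(2B) = 2^5·det(B) = 32·det(B).
det(N) = (32)·(-3) = -96

-96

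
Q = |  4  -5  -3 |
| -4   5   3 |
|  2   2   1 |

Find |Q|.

0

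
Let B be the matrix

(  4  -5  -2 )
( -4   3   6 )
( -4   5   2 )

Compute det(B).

Expand along column 1:
  + 4 · |3 6; 5 2| = 4·(6 − 30) = -96
  − (-4) · |-5 -2; 5 2| = −(-4)·(-10 − (-10)) = 0
  + (-4) · |-5 -2; 3 6| = (-4)·(-30 − (-6)) = 96
Sum: (-96) + (0) + (96) = 0

0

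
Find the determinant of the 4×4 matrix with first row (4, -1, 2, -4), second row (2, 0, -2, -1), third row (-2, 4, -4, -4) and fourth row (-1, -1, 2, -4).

-220

Expand along row 2 (it has 1 zero):
  − (2) · M_21   where M_21 = det([-1 2 -4; 4 -4 -4; -1 2 -4]) = 0
  − (-2) · M_23   where M_23 = det([4 -1 -4; -2 4 -4; -1 -1 -4]) = -100
  + (-1) · M_24   where M_24 = det([4 -1 2; -2 4 -4; -1 -1 2]) = 20
det = (-1)·(2)·(0) + (-1)·(-2)·(-100) + (+1)·(-1)·(20) = -220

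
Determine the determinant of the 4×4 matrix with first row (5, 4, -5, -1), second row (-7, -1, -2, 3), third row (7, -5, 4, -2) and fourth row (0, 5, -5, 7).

-1518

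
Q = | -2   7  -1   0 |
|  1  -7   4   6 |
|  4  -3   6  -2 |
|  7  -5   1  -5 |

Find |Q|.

979

Expand along row 1 (it has 1 zero):
  + (-2) · M_11   where M_11 = det([-7 4 6; -3 6 -2; -5 1 -5]) = 338
  − (7) · M_12   where M_12 = det([1 4 6; 4 6 -2; 7 1 -5]) = -232
  + (-1) · M_13   where M_13 = det([1 -7 6; 4 -3 -2; 7 -5 -5]) = -31
det = (+1)·(-2)·(338) + (-1)·(7)·(-232) + (+1)·(-1)·(-31) = 979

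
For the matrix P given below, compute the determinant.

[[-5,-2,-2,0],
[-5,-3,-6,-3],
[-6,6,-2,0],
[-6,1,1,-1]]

Expand along column 4 (it has 2 zeros):
  + (-3) · M_24   where M_24 = det([-5 -2 -2; -6 6 -2; -6 1 1]) = -136
  + (-1) · M_44   where M_44 = det([-5 -2 -2; -5 -3 -6; -6 6 -2]) = -166
det = (+1)·(-3)·(-136) + (+1)·(-1)·(-166) = 574

det(P) = 574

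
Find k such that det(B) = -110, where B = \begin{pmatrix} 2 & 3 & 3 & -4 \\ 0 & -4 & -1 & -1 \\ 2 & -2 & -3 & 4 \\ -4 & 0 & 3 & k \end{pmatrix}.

k = -8

Expanding along the row containing k, det(B) is linear in k: det(B) = (38)·k + (194).
Set (38)·k + (194) = -110  ⇒  (38)·k = -304  ⇒  k = -8.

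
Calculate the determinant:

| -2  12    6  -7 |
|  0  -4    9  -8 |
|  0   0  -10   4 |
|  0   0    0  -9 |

The matrix is upper triangular, so the determinant is the product of the diagonal entries:
det = (-2) · (-4) · (-10) · (-9) = 720

720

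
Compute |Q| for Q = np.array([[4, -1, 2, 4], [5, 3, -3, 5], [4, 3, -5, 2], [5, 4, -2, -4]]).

Expand along row 1:
  + (4) · M_11   where M_11 = det([3 -3 5; 3 -5 2; 4 -2 -4]) = 82
  − (-1) · M_12   where M_12 = det([5 -3 5; 4 -5 2; 5 -2 -4]) = 127
  + (2) · M_13   where M_13 = det([5 3 5; 4 3 2; 5 4 -4]) = -17
  − (4) · M_14   where M_14 = det([5 3 -3; 4 3 -5; 5 4 -2]) = 16
det = (+1)·(4)·(82) + (-1)·(-1)·(127) + (+1)·(2)·(-17) + (-1)·(4)·(16) = 357

The determinant is 357.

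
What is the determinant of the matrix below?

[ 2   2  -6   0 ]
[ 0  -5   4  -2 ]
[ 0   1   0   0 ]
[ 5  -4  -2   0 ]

Expand along row 3 (it has 3 zeros):
  − (1) · M_32   where M_32 = det([2 -6 0; 0 4 -2; 5 -2 0]) = 52
det = (-1)·(1)·(52) = -52

-52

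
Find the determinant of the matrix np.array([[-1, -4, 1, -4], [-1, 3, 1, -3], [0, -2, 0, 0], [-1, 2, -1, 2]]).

Expand along row 3 (it has 3 zeros):
  − (-2) · M_32   where M_32 = det([-1 1 -4; -1 1 -3; -1 -1 2]) = -2
det = (-1)·(-2)·(-2) = -4

The determinant is -4.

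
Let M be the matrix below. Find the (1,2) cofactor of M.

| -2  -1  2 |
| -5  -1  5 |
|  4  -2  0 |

The cofactor is 20.

Delete row 1 and column 2; the remaining 2×2 submatrix is [-5 5; 4 0].
Its determinant is (-5)·0 − 5·4 = -20.
The cofactor carries sign (−1)^(1+2) = −1, so C_{1,2} = −(-20) = 20.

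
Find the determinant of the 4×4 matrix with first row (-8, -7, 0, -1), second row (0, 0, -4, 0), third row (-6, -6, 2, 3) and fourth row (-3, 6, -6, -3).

972

Expand along row 2 (it has 3 zeros):
  − (-4) · M_23   where M_23 = det([-8 -7 -1; -6 -6 3; -3 6 -3]) = 243
det = (-1)·(-4)·(243) = 972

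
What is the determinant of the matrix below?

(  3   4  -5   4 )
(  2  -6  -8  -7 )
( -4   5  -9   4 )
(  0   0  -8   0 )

456

Expand along row 4 (it has 3 zeros):
  − (-8) · M_43   where M_43 = det([3 4 4; 2 -6 -7; -4 5 4]) = 57
det = (-1)·(-8)·(57) = 456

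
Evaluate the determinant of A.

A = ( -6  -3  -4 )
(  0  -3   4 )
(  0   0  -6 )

|A| = -108

A is upper triangular, so det(A) is the product of the diagonal entries:
det = (-6) · (-3) · (-6) = -108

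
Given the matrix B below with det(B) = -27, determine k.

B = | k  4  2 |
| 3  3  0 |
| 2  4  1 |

-9

Expanding along the column containing k, det(B) is linear in k: det(B) = (3)·k + (0).
Set (3)·k + (0) = -27  ⇒  (3)·k = -27  ⇒  k = -9.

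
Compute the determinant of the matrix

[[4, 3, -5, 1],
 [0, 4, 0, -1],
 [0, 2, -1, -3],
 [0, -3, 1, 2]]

Expand along column 1 (it has 3 zeros):
  + (4) · M_11   where M_11 = det([4 0 -1; 2 -1 -3; -3 1 2]) = 5
det = (+1)·(4)·(5) = 20

The determinant is 20.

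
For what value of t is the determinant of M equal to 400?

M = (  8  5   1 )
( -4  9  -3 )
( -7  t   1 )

7

Expanding along the row containing t, det(M) is linear in t: det(M) = (20)·t + (260).
Set (20)·t + (260) = 400  ⇒  (20)·t = 140  ⇒  t = 7.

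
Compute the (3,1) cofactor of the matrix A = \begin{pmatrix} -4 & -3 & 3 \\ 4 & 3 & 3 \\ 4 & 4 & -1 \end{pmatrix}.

-18

Delete row 3 and column 1; the remaining 2×2 submatrix is [-3 3; 3 3].
Its determinant is (-3)·3 − 3·3 = -18.
The cofactor carries sign (−1)^(3+1) = +1, so C_{3,1} = +(-18) = -18.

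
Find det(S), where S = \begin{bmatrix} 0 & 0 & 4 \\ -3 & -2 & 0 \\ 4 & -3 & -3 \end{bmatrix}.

The determinant is 68.

Expand along row 1:
  + 4 · |-3 -2; 4 -3| = 4·(9 − (-8)) = 68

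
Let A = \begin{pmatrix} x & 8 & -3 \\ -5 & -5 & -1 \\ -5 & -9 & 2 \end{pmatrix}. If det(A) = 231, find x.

Expanding along the column containing x, det(A) is linear in x: det(A) = (-19)·x + (60).
Set (-19)·x + (60) = 231  ⇒  (-19)·x = 171  ⇒  x = -9.

x = -9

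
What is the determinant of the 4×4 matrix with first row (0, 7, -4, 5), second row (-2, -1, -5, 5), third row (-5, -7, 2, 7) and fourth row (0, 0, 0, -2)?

Expand along row 4 (it has 3 zeros):
  + (-2) · M_44   where M_44 = det([0 7 -4; -2 -1 -5; -5 -7 2]) = 167
det = (+1)·(-2)·(167) = -334

The determinant is -334.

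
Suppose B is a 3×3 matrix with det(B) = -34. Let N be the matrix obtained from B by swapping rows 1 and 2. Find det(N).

The determinant is 34.

Swapping two rows multiplies the determinant by −1.
det(N) = (-1)·(-34) = 34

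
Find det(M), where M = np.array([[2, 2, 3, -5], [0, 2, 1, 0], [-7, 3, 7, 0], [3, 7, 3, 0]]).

130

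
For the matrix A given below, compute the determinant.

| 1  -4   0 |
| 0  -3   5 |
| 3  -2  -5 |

Expand along row 1:
  + 1 · |-3 5; -2 -5| = 1·(15 − (-10)) = 25
  − (-4) · |0 5; 3 -5| = −(-4)·(0 − 15) = -60
Sum: (25) + (-60) = -35

det(A) = -35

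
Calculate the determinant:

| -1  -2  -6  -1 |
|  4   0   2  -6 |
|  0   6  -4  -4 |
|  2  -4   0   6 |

Expand along row 2 (it has 1 zero):
  − (4) · M_21   where M_21 = det([-2 -6 -1; 6 -4 -4; -4 0 6]) = 184
  − (2) · M_23   where M_23 = det([-1 -2 -1; 0 6 -4; 2 -4 6]) = 8
  + (-6) · M_24   where M_24 = det([-1 -2 -6; 0 6 -4; 2 -4 0]) = 104
det = (-1)·(4)·(184) + (-1)·(2)·(8) + (+1)·(-6)·(104) = -1376

The determinant is -1376.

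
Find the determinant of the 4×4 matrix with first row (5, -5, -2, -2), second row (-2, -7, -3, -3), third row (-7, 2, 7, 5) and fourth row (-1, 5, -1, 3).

Expand along row 1:
  + (5) · M_11   where M_11 = det([-7 -3 -3; 2 7 5; 5 -1 3]) = -128
  − (-5) · M_12   where M_12 = det([-2 -3 -3; -7 7 5; -1 -1 3]) = -142
  + (-2) · M_13   where M_13 = det([-2 -7 -3; -7 2 5; -1 5 3]) = 25
  − (-2) · M_14   where M_14 = det([-2 -7 -3; -7 2 7; -1 5 -1]) = 271
det = (+1)·(5)·(-128) + (-1)·(-5)·(-142) + (+1)·(-2)·(25) + (-1)·(-2)·(271) = -858

-858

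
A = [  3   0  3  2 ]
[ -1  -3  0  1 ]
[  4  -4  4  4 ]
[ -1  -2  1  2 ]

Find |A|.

|A| = 8

Expand along row 1 (it has 1 zero):
  + (3) · M_11   where M_11 = det([-3 0 1; -4 4 4; -2 1 2]) = -8
  + (3) · M_13   where M_13 = det([-1 -3 1; 4 -4 4; -1 -2 2]) = 24
  − (2) · M_14   where M_14 = det([-1 -3 0; 4 -4 4; -1 -2 1]) = 20
det = (+1)·(3)·(-8) + (+1)·(3)·(24) + (-1)·(2)·(20) = 8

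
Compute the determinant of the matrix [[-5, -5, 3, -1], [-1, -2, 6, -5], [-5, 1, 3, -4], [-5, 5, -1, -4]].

The determinant is -312.

Expand along row 1:
  + (-5) · M_11   where M_11 = det([-2 6 -5; 1 3 -4; 5 -1 -4]) = 16
  − (-5) · M_12   where M_12 = det([-1 6 -5; -5 3 -4; -5 -1 -4]) = -84
  + (3) · M_13   where M_13 = det([-1 -2 -5; -5 1 -4; -5 5 -4]) = 84
  − (-1) · M_14   where M_14 = det([-1 -2 6; -5 1 3; -5 5 -1]) = -64
det = (+1)·(-5)·(16) + (-1)·(-5)·(-84) + (+1)·(3)·(84) + (-1)·(-1)·(-64) = -312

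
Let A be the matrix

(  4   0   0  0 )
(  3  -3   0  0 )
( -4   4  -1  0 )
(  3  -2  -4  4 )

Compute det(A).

A is lower triangular, so det(A) is the product of the diagonal entries:
det = (4) · (-3) · (-1) · (4) = 48

det(A) = 48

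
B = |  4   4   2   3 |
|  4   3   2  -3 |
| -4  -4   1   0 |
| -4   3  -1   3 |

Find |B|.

det(B) = 444

Expand along row 3 (it has 1 zero):
  + (-4) · M_31   where M_31 = det([4 2 3; 3 2 -3; 3 -1 3]) = -51
  − (-4) · M_32   where M_32 = det([4 2 3; 4 2 -3; -4 -1 3]) = 24
  + (1) · M_33   where M_33 = det([4 4 3; 4 3 -3; -4 3 3]) = 144
det = (+1)·(-4)·(-51) + (-1)·(-4)·(24) + (+1)·(1)·(144) = 444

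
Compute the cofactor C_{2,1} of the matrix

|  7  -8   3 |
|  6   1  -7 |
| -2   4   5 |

52

Delete row 2 and column 1; the remaining 2×2 submatrix is [-8 3; 4 5].
Its determinant is (-8)·5 − 3·4 = -52.
The cofactor carries sign (−1)^(2+1) = −1, so C_{2,1} = −(-52) = 52.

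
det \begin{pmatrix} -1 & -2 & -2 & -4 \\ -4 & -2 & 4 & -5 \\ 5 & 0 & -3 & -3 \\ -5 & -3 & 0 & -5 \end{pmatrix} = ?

Expand along row 3 (it has 1 zero):
  + (5) · M_31   where M_31 = det([-2 -2 -4; -2 4 -5; -3 0 -5]) = -18
  + (-3) · M_33   where M_33 = det([-1 -2 -4; -4 -2 -5; -5 -3 -5]) = -13
  − (-3) · M_34   where M_34 = det([-1 -2 -2; -4 -2 4; -5 -3 0]) = 24
det = (+1)·(5)·(-18) + (+1)·(-3)·(-13) + (-1)·(-3)·(24) = 21

21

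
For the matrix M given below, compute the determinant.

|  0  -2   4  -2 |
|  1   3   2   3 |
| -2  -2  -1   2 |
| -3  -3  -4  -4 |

Expand along row 1 (it has 1 zero):
  − (-2) · M_12   where M_12 = det([1 2 3; -2 -1 2; -3 -4 -4]) = -1
  + (4) · M_13   where M_13 = det([1 3 3; -2 -2 2; -3 -3 -4]) = -28
  − (-2) · M_14   where M_14 = det([1 3 2; -2 -2 -1; -3 -3 -4]) = -10
det = (-1)·(-2)·(-1) + (+1)·(4)·(-28) + (-1)·(-2)·(-10) = -134

det(M) = -134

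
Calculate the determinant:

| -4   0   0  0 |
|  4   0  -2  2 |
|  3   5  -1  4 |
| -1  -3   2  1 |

-192

Expand along row 1 (it has 3 zeros):
  + (-4) · M_11   where M_11 = det([0 -2 2; 5 -1 4; -3 2 1]) = 48
det = (+1)·(-4)·(48) = -192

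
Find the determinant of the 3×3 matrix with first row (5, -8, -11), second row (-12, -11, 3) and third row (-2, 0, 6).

-616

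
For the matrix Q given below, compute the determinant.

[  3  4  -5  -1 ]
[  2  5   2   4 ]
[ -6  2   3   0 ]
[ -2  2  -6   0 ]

-990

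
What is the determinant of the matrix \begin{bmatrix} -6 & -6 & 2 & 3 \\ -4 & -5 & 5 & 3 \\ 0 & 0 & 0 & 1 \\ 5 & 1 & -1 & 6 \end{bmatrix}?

Expand along row 3 (it has 3 zeros):
  − (1) · M_34   where M_34 = det([-6 -6 2; -4 -5 5; 5 1 -1]) = -84
det = (-1)·(1)·(-84) = 84

84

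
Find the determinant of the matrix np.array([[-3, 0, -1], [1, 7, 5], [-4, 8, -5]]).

The determinant is 189.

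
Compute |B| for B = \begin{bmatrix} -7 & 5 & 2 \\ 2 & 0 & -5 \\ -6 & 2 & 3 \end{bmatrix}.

Expand along column 2:
  − 5 · |2 -5; -6 3| = −5·(6 − 30) = 120
  − 2 · |-7 2; 2 -5| = −2·(35 − 4) = -62
Sum: (120) + (-62) = 58

58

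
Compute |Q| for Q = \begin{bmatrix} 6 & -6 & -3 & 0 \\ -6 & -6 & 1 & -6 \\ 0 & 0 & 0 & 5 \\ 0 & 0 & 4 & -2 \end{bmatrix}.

det(Q) = 1440

Q is block upper-triangular with a 2×2 block and a 2×2 block on the diagonal, so its determinant equals the product of the determinants of the diagonal blocks.
det of the 2×2 block = -72
det of the 2×2 block = -20
det = (-72)·(-20) = 1440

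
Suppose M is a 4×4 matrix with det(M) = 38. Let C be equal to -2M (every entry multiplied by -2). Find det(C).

|C| = 608

For a 4×4 matrix, det(-2M) = (-2)^4·det(M) = 16·det(M).
det(C) = (16)·(38) = 608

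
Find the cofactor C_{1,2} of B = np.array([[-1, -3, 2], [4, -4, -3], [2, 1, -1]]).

-2

Delete row 1 and column 2; the remaining 2×2 submatrix is [4 -3; 2 -1].
Its determinant is 4·(-1) − (-3)·2 = 2.
The cofactor carries sign (−1)^(1+2) = −1, so C_{1,2} = −(2) = -2.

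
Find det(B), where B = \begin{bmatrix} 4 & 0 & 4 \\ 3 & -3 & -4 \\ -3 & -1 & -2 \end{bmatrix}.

Expand along row 1:
  + 4 · |-3 -4; -1 -2| = 4·(6 − 4) = 8
  + 4 · |3 -3; -3 -1| = 4·(-3 − 9) = -48
Sum: (8) + (-48) = -40

-40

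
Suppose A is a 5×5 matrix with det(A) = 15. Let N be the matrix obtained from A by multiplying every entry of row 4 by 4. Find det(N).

Scaling one row by 4 multiplies the determinant by 4.
det(N) = (4)·(15) = 60

|N| = 60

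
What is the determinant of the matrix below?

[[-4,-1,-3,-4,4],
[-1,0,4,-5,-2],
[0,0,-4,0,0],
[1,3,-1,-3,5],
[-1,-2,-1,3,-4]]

-416

Expand along row 3 (it has 4 zeros):
  + (-4) · M_33   where M_33 = det([-4 -1 -4 4; -1 0 -5 -2; 1 3 -3 5; -1 -2 3 -4]) = 104
det = (+1)·(-4)·(104) = -416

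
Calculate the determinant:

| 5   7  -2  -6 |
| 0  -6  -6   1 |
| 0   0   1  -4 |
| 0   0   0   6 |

The matrix is upper triangular, so the determinant is the product of the diagonal entries:
det = (5) · (-6) · (1) · (6) = -180

-180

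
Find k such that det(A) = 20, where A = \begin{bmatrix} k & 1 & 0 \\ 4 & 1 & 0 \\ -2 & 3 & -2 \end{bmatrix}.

Expanding along the row containing k, det(A) is linear in k: det(A) = (-2)·k + (8).
Set (-2)·k + (8) = 20  ⇒  (-2)·k = 12  ⇒  k = -6.

k = -6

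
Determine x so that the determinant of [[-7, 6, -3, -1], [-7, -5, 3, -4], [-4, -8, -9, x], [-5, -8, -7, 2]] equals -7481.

-5

Expanding along the row containing x, det(M) is linear in x: det(M) = (890)·x + (-3031).
Set (890)·x + (-3031) = -7481  ⇒  (890)·x = -4450  ⇒  x = -5.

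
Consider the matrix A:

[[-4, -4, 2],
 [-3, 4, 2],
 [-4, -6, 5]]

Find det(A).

The determinant is -88.

Expand along row 1:
  + (-4) · |4 2; -6 5| = (-4)·(20 − (-12)) = -128
  − (-4) · |-3 2; -4 5| = −(-4)·(-15 − (-8)) = -28
  + 2 · |-3 4; -4 -6| = 2·(18 − (-16)) = 68
Sum: (-128) + (-28) + (68) = -88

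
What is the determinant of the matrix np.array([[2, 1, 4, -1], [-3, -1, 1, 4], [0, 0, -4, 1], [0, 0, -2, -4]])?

The matrix is block upper-triangular with a 2×2 block and a 2×2 block on the diagonal, so its determinant equals the product of the determinants of the diagonal blocks.
det of the 2×2 block = 1
det of the 2×2 block = 18
det = (1)·(18) = 18

The determinant is 18.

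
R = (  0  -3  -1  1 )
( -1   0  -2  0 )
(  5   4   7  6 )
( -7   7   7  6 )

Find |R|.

519

Expand along row 2 (it has 2 zeros):
  − (-1) · M_21   where M_21 = det([-3 -1 1; 4 7 6; 7 7 6]) = -39
  − (-2) · M_23   where M_23 = det([0 -3 1; 5 4 6; -7 7 6]) = 279
det = (-1)·(-1)·(-39) + (-1)·(-2)·(279) = 519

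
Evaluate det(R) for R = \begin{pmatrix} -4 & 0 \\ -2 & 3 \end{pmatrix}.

det(R) = (-4)·3 − 0·(-2) = -12 − 0 = -12

det(R) = -12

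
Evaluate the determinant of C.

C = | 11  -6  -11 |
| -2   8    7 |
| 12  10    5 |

Expand along row 1:
  + 11 · |8 7; 10 5| = 11·(40 − 70) = -330
  − (-6) · |-2 7; 12 5| = −(-6)·(-10 − 84) = -564
  + (-11) · |-2 8; 12 10| = (-11)·(-20 − 96) = 1276
Sum: (-330) + (-564) + (1276) = 382

382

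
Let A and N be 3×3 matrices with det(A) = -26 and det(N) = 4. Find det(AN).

-104

det(AN) = det(A)·det(N) = (-26)·(4) = -104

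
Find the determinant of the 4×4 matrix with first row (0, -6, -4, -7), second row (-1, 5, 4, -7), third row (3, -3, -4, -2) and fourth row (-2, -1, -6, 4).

1480

Expand along row 1 (it has 1 zero):
  − (-6) · M_12   where M_12 = det([-1 4 -7; 3 -4 -2; -2 -6 4]) = 178
  + (-4) · M_13   where M_13 = det([-1 5 -7; 3 -3 -2; -2 -1 4]) = 37
  − (-7) · M_14   where M_14 = det([-1 5 4; 3 -3 -4; -2 -1 -6]) = 80
det = (-1)·(-6)·(178) + (+1)·(-4)·(37) + (-1)·(-7)·(80) = 1480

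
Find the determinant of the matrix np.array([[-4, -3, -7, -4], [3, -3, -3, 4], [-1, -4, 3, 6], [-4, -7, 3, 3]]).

Expand along row 1:
  + (-4) · M_11   where M_11 = det([-3 -3 4; -4 3 6; -7 3 3]) = 153
  − (-3) · M_12   where M_12 = det([3 -3 4; -1 3 6; -4 3 3]) = 72
  + (-7) · M_13   where M_13 = det([3 -3 4; -1 -4 6; -4 -7 3]) = 117
  − (-4) · M_14   where M_14 = det([3 -3 -3; -1 -4 3; -4 -7 3]) = 81
det = (+1)·(-4)·(153) + (-1)·(-3)·(72) + (+1)·(-7)·(117) + (-1)·(-4)·(81) = -891

-891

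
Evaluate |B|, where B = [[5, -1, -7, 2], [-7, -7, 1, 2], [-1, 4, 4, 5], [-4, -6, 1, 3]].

844

Expand along row 1:
  + (5) · M_11   where M_11 = det([-7 1 2; 4 4 5; -6 1 3]) = -35
  − (-1) · M_12   where M_12 = det([-7 1 2; -1 4 5; -4 1 3]) = -36
  + (-7) · M_13   where M_13 = det([-7 -7 2; -1 4 5; -4 -6 3]) = -131
  − (2) · M_14   where M_14 = det([-7 -7 1; -1 4 4; -4 -6 1]) = -69
det = (+1)·(5)·(-35) + (-1)·(-1)·(-36) + (+1)·(-7)·(-131) + (-1)·(2)·(-69) = 844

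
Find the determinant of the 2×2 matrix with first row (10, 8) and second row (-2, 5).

det = 10·5 − 8·(-2) = 50 − (-16) = 66

66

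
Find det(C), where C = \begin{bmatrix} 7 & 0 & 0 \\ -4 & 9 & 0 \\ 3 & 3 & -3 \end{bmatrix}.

C is lower triangular, so det(C) is the product of the diagonal entries:
det = (7) · (9) · (-3) = -189

det(C) = -189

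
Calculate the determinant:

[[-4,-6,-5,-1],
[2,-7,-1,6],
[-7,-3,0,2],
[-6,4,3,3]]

The determinant is 980.

Expand along row 3 (it has 1 zero):
  + (-7) · M_31   where M_31 = det([-6 -5 -1; -7 -1 6; 4 3 3]) = -82
  − (-3) · M_32   where M_32 = det([-4 -5 -1; 2 -1 6; -6 3 3]) = 294
  − (2) · M_34   where M_34 = det([-4 -6 -5; 2 -7 -1; -6 4 3]) = 238
det = (+1)·(-7)·(-82) + (-1)·(-3)·(294) + (-1)·(2)·(238) = 980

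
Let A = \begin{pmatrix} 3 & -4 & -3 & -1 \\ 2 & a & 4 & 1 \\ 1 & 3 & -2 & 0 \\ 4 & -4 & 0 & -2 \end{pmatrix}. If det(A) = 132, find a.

a = 8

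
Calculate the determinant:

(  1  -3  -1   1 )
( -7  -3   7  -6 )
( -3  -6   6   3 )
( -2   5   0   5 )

Expand along row 4 (it has 1 zero):
  − (-2) · M_41   where M_41 = det([-3 -1 1; -3 7 -6; -6 6 3]) = -192
  + (5) · M_42   where M_42 = det([1 -1 1; -7 7 -6; -3 6 3]) = -3
  + (5) · M_44   where M_44 = det([1 -3 -1; -7 -3 7; -3 -6 6]) = -72
det = (-1)·(-2)·(-192) + (+1)·(5)·(-3) + (+1)·(5)·(-72) = -759

-759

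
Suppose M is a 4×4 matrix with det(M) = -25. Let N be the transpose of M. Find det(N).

|N| = -25

det(Mᵀ) = det(M).
det(N) = (1)·(-25) = -25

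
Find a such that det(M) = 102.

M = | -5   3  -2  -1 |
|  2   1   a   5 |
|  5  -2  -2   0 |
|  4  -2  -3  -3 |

-8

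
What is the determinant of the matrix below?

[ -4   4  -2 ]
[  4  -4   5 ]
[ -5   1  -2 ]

Expand along column 1:
  + (-4) · |-4 5; 1 -2| = (-4)·(8 − 5) = -12
  − 4 · |4 -2; 1 -2| = −4·(-8 − (-2)) = 24
  + (-5) · |4 -2; -4 5| = (-5)·(20 − 8) = -60
Sum: (-12) + (24) + (-60) = -48

-48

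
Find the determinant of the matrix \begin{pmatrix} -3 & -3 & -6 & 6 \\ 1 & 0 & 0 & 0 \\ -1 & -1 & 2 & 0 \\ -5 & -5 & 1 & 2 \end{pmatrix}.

Expand along row 2 (it has 3 zeros):
  − (1) · M_21   where M_21 = det([-3 -6 6; -1 2 0; -5 1 2]) = 30
det = (-1)·(1)·(30) = -30

The determinant is -30.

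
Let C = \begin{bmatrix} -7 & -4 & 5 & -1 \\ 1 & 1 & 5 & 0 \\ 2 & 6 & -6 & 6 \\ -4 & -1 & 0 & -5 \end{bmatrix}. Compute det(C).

-1272

Expand along row 2 (it has 1 zero):
  − (1) · M_21   where M_21 = det([-4 5 -1; 6 -6 6; -1 0 -5]) = 6
  + (1) · M_22   where M_22 = det([-7 5 -1; 2 -6 6; -4 0 -5]) = -256
  − (5) · M_23   where M_23 = det([-7 -4 -1; 2 6 6; -4 -1 -5]) = 202
det = (-1)·(1)·(6) + (+1)·(1)·(-256) + (-1)·(5)·(202) = -1272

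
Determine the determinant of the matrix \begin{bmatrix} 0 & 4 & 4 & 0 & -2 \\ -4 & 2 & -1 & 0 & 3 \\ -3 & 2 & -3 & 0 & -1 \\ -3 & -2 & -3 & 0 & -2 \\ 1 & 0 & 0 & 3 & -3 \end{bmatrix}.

Expand along column 4 (it has 4 zeros):
  − (3) · M_54   where M_54 = det([0 4 4 -2; -4 2 -1 3; -3 2 -3 -1; -3 -2 -3 -2]) = 324
det = (-1)·(3)·(324) = -972

The determinant is -972.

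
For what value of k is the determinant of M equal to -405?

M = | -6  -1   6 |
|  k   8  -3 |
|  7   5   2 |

3

Expanding along the row containing k, det(M) is linear in k: det(M) = (32)·k + (-501).
Set (32)·k + (-501) = -405  ⇒  (32)·k = 96  ⇒  k = 3.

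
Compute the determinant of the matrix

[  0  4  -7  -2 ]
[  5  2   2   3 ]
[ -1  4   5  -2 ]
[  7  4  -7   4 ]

-228

Expand along row 1 (it has 1 zero):
  − (4) · M_12   where M_12 = det([5 2 3; -1 5 -2; 7 -7 4]) = -74
  + (-7) · M_13   where M_13 = det([5 2 3; -1 4 -2; 7 4 4]) = 4
  − (-2) · M_14   where M_14 = det([5 2 2; -1 4 5; 7 4 -7]) = -248
det = (-1)·(4)·(-74) + (+1)·(-7)·(4) + (-1)·(-2)·(-248) = -228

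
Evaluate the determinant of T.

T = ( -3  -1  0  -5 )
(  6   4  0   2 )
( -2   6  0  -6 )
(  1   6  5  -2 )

Expand along column 3 (it has 3 zeros):
  − (5) · M_43   where M_43 = det([-3 -1 -5; 6 4 2; -2 6 -6]) = -144
det = (-1)·(5)·(-144) = 720

720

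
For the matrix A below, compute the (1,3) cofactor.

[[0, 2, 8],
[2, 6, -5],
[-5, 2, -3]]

Delete row 1 and column 3; the remaining 2×2 submatrix is [2 6; -5 2].
Its determinant is 2·2 − 6·(-5) = 34.
The cofactor carries sign (−1)^(1+3) = +1, so C_{1,3} = +(34) = 34.

34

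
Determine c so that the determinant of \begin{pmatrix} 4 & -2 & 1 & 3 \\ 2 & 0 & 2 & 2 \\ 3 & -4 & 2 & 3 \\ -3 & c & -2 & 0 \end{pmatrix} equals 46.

c = -3

Expanding along the row containing c, det(M) is linear in c: det(M) = (2)·c + (52).
Set (2)·c + (52) = 46  ⇒  (2)·c = -6  ⇒  c = -3.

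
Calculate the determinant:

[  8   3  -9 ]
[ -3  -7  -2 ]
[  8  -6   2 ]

Expand along column 1:
  + 8 · |-7 -2; -6 2| = 8·(-14 − 12) = -208
  − (-3) · |3 -9; -6 2| = −(-3)·(6 − 54) = -144
  + 8 · |3 -9; -7 -2| = 8·(-6 − 63) = -552
Sum: (-208) + (-144) + (-552) = -904

-904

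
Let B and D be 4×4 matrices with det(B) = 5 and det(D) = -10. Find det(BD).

|BD| = -50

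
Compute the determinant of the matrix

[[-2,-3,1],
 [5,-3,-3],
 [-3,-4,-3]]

-95

Expand along row 1:
  + (-2) · |-3 -3; -4 -3| = (-2)·(9 − 12) = 6
  − (-3) · |5 -3; -3 -3| = −(-3)·(-15 − 9) = -72
  + 1 · |5 -3; -3 -4| = 1·(-20 − 9) = -29
Sum: (6) + (-72) + (-29) = -95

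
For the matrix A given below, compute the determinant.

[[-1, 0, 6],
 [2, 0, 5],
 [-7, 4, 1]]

Expand along column 2:
  − 4 · |-1 6; 2 5| = −4·(-5 − 12) = 68

The determinant is 68.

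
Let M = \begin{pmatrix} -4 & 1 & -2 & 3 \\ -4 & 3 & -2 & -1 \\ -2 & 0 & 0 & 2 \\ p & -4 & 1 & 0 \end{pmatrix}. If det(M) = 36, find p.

3

Expanding along the column containing p, det(M) is linear in p: det(M) = (-8)·p + (60).
Set (-8)·p + (60) = 36  ⇒  (-8)·p = -24  ⇒  p = 3.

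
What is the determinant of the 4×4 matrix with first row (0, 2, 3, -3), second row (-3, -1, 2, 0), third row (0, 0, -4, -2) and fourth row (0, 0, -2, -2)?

The matrix is block upper-triangular with a 2×2 block and a 2×2 block on the diagonal, so its determinant equals the product of the determinants of the diagonal blocks.
det of the 2×2 block = 6
det of the 2×2 block = 4
det = (6)·(4) = 24

24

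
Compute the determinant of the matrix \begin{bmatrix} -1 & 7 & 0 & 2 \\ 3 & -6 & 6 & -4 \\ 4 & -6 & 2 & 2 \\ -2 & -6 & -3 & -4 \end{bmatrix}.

-14

Expand along row 1 (it has 1 zero):
  + (-1) · M_11   where M_11 = det([-6 6 -4; -6 2 2; -6 -3 -4]) = -324
  − (7) · M_12   where M_12 = det([3 6 -4; 4 2 2; -2 -3 -4]) = 98
  − (2) · M_14   where M_14 = det([3 -6 6; 4 -6 2; -2 -6 -3]) = -174
det = (+1)·(-1)·(-324) + (-1)·(7)·(98) + (-1)·(2)·(-174) = -14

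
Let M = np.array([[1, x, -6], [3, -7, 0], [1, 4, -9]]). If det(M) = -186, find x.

Expanding along the row containing x, det(M) is linear in x: det(M) = (27)·x + (-51).
Set (27)·x + (-51) = -186  ⇒  (27)·x = -135  ⇒  x = -5.

x = -5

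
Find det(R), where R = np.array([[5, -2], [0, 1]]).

det(R) = 5·1 − (-2)·0 = 5 − 0 = 5

The determinant is 5.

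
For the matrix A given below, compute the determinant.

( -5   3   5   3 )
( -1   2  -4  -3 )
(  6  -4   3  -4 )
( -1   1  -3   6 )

|A| = -315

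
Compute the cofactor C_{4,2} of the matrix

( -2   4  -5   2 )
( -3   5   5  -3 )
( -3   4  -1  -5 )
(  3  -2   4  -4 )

122

Delete row 4 and column 2; the remaining 3×3 submatrix is [-2 -5 2; -3 5 -3; -3 -1 -5].
Its determinant is 122.
The cofactor carries sign (−1)^(4+2) = +1, so C_{4,2} = +(122) = 122.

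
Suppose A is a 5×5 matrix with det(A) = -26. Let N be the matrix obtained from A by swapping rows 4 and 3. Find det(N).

Swapping two rows multiplies the determinant by −1.
det(N) = (-1)·(-26) = 26

The determinant is 26.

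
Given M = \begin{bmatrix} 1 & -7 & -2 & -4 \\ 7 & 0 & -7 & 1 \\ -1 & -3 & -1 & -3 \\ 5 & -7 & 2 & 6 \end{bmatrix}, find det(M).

Expand along row 2 (it has 1 zero):
  − (7) · M_21   where M_21 = det([-7 -2 -4; -3 -1 -3; -7 2 6]) = -26
  − (-7) · M_23   where M_23 = det([1 -7 -4; -1 -3 -3; 5 -7 6]) = -64
  + (1) · M_24   where M_24 = det([1 -7 -2; -1 -3 -1; 5 -7 2]) = -36
det = (-1)·(7)·(-26) + (-1)·(-7)·(-64) + (+1)·(1)·(-36) = -302

|M| = -302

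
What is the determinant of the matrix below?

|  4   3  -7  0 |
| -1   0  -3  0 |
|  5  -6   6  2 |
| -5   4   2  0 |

The determinant is -254.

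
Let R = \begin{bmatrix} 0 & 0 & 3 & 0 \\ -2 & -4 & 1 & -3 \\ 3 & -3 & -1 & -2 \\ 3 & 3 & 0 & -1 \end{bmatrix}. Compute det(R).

The determinant is -180.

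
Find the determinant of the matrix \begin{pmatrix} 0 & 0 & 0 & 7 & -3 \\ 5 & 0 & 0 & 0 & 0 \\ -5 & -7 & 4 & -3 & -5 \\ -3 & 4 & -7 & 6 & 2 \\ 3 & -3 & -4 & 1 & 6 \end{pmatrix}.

The determinant is -9165.

Expand along row 2 (it has 4 zeros):
  − (5) · M_21   where M_21 = det([0 0 7 -3; -7 4 -3 -5; 4 -7 6 2; -3 -4 1 6]) = 1833
det = (-1)·(5)·(1833) = -9165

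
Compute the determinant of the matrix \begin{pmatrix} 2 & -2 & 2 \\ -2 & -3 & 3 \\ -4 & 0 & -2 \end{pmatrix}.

The determinant is 20.

Expand along row 3:
  + (-4) · |-2 2; -3 3| = (-4)·(-6 − (-6)) = 0
  + (-2) · |2 -2; -2 -3| = (-2)·(-6 − 4) = 20
Sum: (0) + (20) = 20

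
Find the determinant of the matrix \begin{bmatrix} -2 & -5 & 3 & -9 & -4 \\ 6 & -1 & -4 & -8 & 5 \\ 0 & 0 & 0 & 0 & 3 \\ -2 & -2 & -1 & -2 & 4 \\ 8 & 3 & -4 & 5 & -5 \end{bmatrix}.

The determinant is -1932.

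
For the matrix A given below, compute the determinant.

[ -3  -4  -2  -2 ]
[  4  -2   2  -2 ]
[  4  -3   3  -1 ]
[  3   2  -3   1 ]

det(A) = 180

Expand along row 1:
  + (-3) · M_11   where M_11 = det([-2 2 -2; -3 3 -1; 2 -3 1]) = -4
  − (-4) · M_12   where M_12 = det([4 2 -2; 4 3 -1; 3 -3 1]) = 28
  + (-2) · M_13   where M_13 = det([4 -2 -2; 4 -3 -1; 3 2 1]) = -24
  − (-2) · M_14   where M_14 = det([4 -2 2; 4 -3 3; 3 2 -3]) = 4
det = (+1)·(-3)·(-4) + (-1)·(-4)·(28) + (+1)·(-2)·(-24) + (-1)·(-2)·(4) = 180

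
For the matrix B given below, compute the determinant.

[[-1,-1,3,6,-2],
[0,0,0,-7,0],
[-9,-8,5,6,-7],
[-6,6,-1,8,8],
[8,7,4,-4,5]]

Expand along row 2 (it has 4 zeros):
  + (-7) · M_24   where M_24 = det([-1 -1 3 -2; -9 -8 5 -7; -6 6 -1 8; 8 7 4 5]) = -672
det = (+1)·(-7)·(-672) = 4704

det(B) = 4704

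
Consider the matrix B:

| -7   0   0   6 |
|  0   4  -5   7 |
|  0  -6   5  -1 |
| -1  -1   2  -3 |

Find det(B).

52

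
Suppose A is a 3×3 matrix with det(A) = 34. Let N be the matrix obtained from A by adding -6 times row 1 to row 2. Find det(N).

Adding a multiple of one row to another leaves the determinant unchanged.
det(N) = (1)·(34) = 34

34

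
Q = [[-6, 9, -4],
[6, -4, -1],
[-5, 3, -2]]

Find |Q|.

Expand along row 1:
  + (-6) · |-4 -1; 3 -2| = (-6)·(8 − (-3)) = -66
  − 9 · |6 -1; -5 -2| = −9·(-12 − 5) = 153
  + (-4) · |6 -4; -5 3| = (-4)·(18 − 20) = 8
Sum: (-66) + (153) + (8) = 95

95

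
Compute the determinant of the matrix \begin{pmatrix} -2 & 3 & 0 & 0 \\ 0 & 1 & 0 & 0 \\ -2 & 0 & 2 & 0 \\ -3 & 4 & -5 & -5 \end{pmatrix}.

The matrix is block lower-triangular with a 2×2 block and a 2×2 block on the diagonal, so its determinant equals the product of the determinants of the diagonal blocks.
det of the 2×2 block = -2
det of the 2×2 block = -10
det = (-2)·(-10) = 20

20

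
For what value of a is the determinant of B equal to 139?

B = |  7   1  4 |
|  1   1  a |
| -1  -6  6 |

3

Expanding along the column containing a, det(B) is linear in a: det(B) = (41)·a + (16).
Set (41)·a + (16) = 139  ⇒  (41)·a = 123  ⇒  a = 3.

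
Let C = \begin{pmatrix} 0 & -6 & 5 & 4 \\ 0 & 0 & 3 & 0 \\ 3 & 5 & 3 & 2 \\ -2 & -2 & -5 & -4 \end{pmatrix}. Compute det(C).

Expand along row 2 (it has 3 zeros):
  − (3) · M_23   where M_23 = det([0 -6 4; 3 5 2; -2 -2 -4]) = -32
det = (-1)·(3)·(-32) = 96

96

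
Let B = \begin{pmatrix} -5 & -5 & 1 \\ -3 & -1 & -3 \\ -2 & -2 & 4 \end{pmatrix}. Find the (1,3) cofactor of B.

4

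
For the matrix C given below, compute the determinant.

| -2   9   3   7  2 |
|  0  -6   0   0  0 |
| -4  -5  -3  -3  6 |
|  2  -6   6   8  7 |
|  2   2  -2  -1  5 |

Expand along row 2 (it has 4 zeros):
  + (-6) · M_22   where M_22 = det([-2 3 7 2; -4 -3 -3 6; 2 6 8 7; 2 -2 -1 5]) = -1074
det = (+1)·(-6)·(-1074) = 6444

det(C) = 6444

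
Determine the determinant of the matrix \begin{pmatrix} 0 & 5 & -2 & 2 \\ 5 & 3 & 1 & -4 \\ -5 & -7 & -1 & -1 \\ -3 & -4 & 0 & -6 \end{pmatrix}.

Expand along row 1 (it has 1 zero):
  − (5) · M_12   where M_12 = det([5 1 -4; -5 -1 -1; -3 0 -6]) = 15
  + (-2) · M_13   where M_13 = det([5 3 -4; -5 -7 -1; -3 -4 -6]) = 113
  − (2) · M_14   where M_14 = det([5 3 1; -5 -7 -1; -3 -4 0]) = -12
det = (-1)·(5)·(15) + (+1)·(-2)·(113) + (-1)·(2)·(-12) = -277

-277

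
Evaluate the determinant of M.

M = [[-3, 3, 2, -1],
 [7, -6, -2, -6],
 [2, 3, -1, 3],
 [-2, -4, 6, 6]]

1038

Expand along row 1:
  + (-3) · M_11   where M_11 = det([-6 -2 -6; 3 -1 3; -4 6 6]) = 120
  − (3) · M_12   where M_12 = det([7 -2 -6; 2 -1 3; -2 6 6]) = -192
  + (2) · M_13   where M_13 = det([7 -6 -6; 2 3 3; -2 -4 6]) = 330
  − (-1) · M_14   where M_14 = det([7 -6 -2; 2 3 -1; -2 -4 6]) = 162
det = (+1)·(-3)·(120) + (-1)·(3)·(-192) + (+1)·(2)·(330) + (-1)·(-1)·(162) = 1038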